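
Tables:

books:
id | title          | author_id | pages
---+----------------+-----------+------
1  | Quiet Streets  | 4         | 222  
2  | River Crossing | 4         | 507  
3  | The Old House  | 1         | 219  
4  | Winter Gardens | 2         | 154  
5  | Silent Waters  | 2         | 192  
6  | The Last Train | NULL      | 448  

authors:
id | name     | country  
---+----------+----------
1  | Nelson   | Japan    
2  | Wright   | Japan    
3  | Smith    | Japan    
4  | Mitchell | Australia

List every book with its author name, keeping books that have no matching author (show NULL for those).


LEFT JOIN keeps every row from books (the left table); where author_id has no match in authors, the author columns become NULL. Walk through each book:
  - book 1 (Quiet Streets): author_id=4 -> matches Mitchell
  - book 2 (River Crossing): author_id=4 -> matches Mitchell
  - book 3 (The Old House): author_id=1 -> matches Nelson
  - book 4 (Winter Gardens): author_id=2 -> matches Wright
  - book 5 (Silent Waters): author_id=2 -> matches Wright
  - book 6 (The Last Train): author_id=NULL, no match -> kept with NULL
All 6 rows appear; 1 has NULL author.

SQL:
SELECT a.title, b.name AS author
FROM books a
LEFT JOIN authors b ON a.author_id = b.id

Result:
title          | author  
---------------+---------
Quiet Streets  | Mitchell
River Crossing | Mitchell
The Old House  | Nelson  
Winter Gardens | Wright  
Silent Waters  | Wright  
The Last Train | NULL    


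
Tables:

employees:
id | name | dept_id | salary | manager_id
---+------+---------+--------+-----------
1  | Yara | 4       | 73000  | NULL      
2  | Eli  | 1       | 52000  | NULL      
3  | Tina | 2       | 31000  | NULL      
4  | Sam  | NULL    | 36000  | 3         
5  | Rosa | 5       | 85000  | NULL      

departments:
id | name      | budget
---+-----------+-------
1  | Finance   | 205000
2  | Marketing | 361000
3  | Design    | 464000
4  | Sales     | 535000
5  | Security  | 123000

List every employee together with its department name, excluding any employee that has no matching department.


INNER JOIN keeps only employees rows whose dept_id matches an id in departments. Walk through each employee:
  - employee 1 (Yara): dept_id=4 -> matches Sales
  - employee 2 (Eli): dept_id=1 -> matches Finance
  - employee 3 (Tina): dept_id=2 -> matches Marketing
  - employee 4 (Sam): dept_id=NULL, no match -> dropped
  - employee 5 (Rosa): dept_id=5 -> matches Security
So 1 of 5 rows is dropped.

SQL:
SELECT a.name, b.name AS department
FROM employees a
INNER JOIN departments b ON a.dept_id = b.id

Result:
name | department
-----+-----------
Yara | Sales     
Eli  | Finance   
Tina | Marketing 
Rosa | Security  


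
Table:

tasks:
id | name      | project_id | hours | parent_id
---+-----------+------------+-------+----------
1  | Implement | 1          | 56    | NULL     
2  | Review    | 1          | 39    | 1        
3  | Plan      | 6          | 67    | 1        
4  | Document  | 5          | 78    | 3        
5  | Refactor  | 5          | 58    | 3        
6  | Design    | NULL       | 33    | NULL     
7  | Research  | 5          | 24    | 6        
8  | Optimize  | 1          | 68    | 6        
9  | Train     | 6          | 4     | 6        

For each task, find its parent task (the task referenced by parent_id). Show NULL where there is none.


This is a self-join: tasks is joined to a second copy of itself, matching each row's parent_id to another row's id. Use LEFT JOIN so rows with parent_id=NULL are kept.
  - task 1 (Implement): parent_id=NULL -> NULL
  - task 2 (Review): parent_id=1 -> Implement
  - task 3 (Plan): parent_id=1 -> Implement
  - task 4 (Document): parent_id=3 -> Plan
  - task 5 (Refactor): parent_id=3 -> Plan
  - task 6 (Design): parent_id=NULL -> NULL
  - task 7 (Research): parent_id=6 -> Design
  - task 8 (Optimize): parent_id=6 -> Design
  - task 9 (Train): parent_id=6 -> Design

SQL:
SELECT a.name AS item, b.name AS parent
FROM tasks a
LEFT JOIN tasks b ON a.parent_id = b.id

Result:
item      | parent   
----------+----------
Implement | NULL     
Review    | Implement
Plan      | Implement
Document  | Plan     
Refactor  | Plan     
Design    | NULL     
Research  | Design   
Optimize  | Design   
Train     | Design   


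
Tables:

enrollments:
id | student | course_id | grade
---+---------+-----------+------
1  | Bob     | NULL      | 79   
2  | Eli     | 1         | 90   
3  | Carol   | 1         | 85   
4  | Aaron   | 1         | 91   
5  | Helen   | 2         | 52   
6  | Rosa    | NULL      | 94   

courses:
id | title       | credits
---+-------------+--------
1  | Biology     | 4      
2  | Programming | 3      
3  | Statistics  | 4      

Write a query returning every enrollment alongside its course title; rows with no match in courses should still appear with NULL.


LEFT JOIN keeps every row from enrollments (the left table); where course_id has no match in courses, the course columns become NULL. Walk through each enrollment:
  - enrollment 1 (Bob): course_id=NULL, no match -> kept with NULL
  - enrollment 2 (Eli): course_id=1 -> matches Biology
  - enrollment 3 (Carol): course_id=1 -> matches Biology
  - enrollment 4 (Aaron): course_id=1 -> matches Biology
  - enrollment 5 (Helen): course_id=2 -> matches Programming
  - enrollment 6 (Rosa): course_id=NULL, no match -> kept with NULL
All 6 rows appear; 2 have NULL course.

SQL:
SELECT a.student, b.title AS course
FROM enrollments a
LEFT JOIN courses b ON a.course_id = b.id

Result:
student | course     
--------+------------
Bob     | NULL       
Eli     | Biology    
Carol   | Biology    
Aaron   | Biology    
Helen   | Programming
Rosa    | NULL       


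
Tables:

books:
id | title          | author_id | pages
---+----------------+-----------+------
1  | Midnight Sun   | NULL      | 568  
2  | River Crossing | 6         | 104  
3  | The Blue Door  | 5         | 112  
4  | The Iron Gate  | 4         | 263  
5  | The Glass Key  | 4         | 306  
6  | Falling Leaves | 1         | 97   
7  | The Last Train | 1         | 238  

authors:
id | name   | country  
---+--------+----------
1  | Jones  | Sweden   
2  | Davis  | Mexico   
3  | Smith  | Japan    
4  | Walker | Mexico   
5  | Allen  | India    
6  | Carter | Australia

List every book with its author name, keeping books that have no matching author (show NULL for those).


LEFT JOIN keeps every row from books (the left table); where author_id has no match in authors, the author columns become NULL. Walk through each book:
  - book 1 (Midnight Sun): author_id=NULL, no match -> kept with NULL
  - book 2 (River Crossing): author_id=6 -> matches Carter
  - book 3 (The Blue Door): author_id=5 -> matches Allen
  - book 4 (The Iron Gate): author_id=4 -> matches Walker
  - book 5 (The Glass Key): author_id=4 -> matches Walker
  - book 6 (Falling Leaves): author_id=1 -> matches Jones
  - book 7 (The Last Train): author_id=1 -> matches Jones
All 7 rows appear; 1 has NULL author.

SQL:
SELECT a.title, b.name AS author
FROM books a
LEFT JOIN authors b ON a.author_id = b.id

Result:
title          | author
---------------+-------
Midnight Sun   | NULL  
River Crossing | Carter
The Blue Door  | Allen 
The Iron Gate  | Walker
The Glass Key  | Walker
Falling Leaves | Jones 
The Last Train | Jones 


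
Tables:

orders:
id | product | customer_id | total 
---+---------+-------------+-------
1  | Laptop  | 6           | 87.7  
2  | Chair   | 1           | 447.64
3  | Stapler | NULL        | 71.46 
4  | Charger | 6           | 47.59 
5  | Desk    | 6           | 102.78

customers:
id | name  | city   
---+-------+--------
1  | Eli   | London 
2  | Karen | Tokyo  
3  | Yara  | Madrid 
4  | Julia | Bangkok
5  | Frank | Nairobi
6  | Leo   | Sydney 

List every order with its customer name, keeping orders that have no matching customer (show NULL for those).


LEFT JOIN keeps every row from orders (the left table); where customer_id has no match in customers, the customer columns become NULL. Walk through each order:
  - order 1 (Laptop): customer_id=6 -> matches Leo
  - order 2 (Chair): customer_id=1 -> matches Eli
  - order 3 (Stapler): customer_id=NULL, no match -> kept with NULL
  - order 4 (Charger): customer_id=6 -> matches Leo
  - order 5 (Desk): customer_id=6 -> matches Leo
All 5 rows appear; 1 has NULL customer.

SQL:
SELECT a.product, b.name AS customer
FROM orders a
LEFT JOIN customers b ON a.customer_id = b.id

Result:
product | customer
--------+---------
Laptop  | Leo     
Chair   | Eli     
Stapler | NULL    
Charger | Leo     
Desk    | Leo     


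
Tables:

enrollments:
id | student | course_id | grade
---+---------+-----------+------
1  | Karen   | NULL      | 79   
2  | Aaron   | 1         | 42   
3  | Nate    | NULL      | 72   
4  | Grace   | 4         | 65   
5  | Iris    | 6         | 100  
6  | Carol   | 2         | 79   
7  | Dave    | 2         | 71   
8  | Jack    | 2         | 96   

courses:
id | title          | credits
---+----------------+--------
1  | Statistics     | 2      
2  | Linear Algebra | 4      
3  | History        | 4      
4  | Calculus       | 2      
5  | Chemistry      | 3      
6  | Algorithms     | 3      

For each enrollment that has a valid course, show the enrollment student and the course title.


INNER JOIN keeps only enrollments rows whose course_id matches an id in courses. Walk through each enrollment:
  - enrollment 1 (Karen): course_id=NULL, no match -> dropped
  - enrollment 2 (Aaron): course_id=1 -> matches Statistics
  - enrollment 3 (Nate): course_id=NULL, no match -> dropped
  - enrollment 4 (Grace): course_id=4 -> matches Calculus
  - enrollment 5 (Iris): course_id=6 -> matches Algorithms
  - enrollment 6 (Carol): course_id=2 -> matches Linear Algebra
  - enrollment 7 (Dave): course_id=2 -> matches Linear Algebra
  - enrollment 8 (Jack): course_id=2 -> matches Linear Algebra
So 2 of 8 rows are dropped.

SQL:
SELECT a.student, b.title AS course
FROM enrollments a
INNER JOIN courses b ON a.course_id = b.id

Result:
student | course        
--------+---------------
Aaron   | Statistics    
Grace   | Calculus      
Iris    | Algorithms    
Carol   | Linear Algebra
Dave    | Linear Algebra
Jack    | Linear Algebra


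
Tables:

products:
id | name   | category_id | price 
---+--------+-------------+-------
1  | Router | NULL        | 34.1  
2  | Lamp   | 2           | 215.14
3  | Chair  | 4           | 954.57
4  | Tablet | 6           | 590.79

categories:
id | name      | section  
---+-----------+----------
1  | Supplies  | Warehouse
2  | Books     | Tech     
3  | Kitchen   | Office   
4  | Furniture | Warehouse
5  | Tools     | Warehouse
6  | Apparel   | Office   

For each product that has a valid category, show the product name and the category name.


INNER JOIN keeps only products rows whose category_id matches an id in categories. Walk through each product:
  - product 1 (Router): category_id=NULL, no match -> dropped
  - product 2 (Lamp): category_id=2 -> matches Books
  - product 3 (Chair): category_id=4 -> matches Furniture
  - product 4 (Tablet): category_id=6 -> matches Apparel
So 1 of 4 rows is dropped.

SQL:
SELECT a.name, b.name AS category
FROM products a
INNER JOIN categories b ON a.category_id = b.id

Result:
name   | category 
-------+----------
Lamp   | Books    
Chair  | Furniture
Tablet | Apparel  


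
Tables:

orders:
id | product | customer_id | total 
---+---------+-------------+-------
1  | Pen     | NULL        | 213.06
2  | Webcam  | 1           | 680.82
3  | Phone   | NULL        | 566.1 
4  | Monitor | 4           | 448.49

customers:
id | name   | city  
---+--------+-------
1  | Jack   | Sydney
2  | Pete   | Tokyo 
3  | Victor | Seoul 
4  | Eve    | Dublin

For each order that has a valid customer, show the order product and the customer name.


INNER JOIN keeps only orders rows whose customer_id matches an id in customers. Walk through each order:
  - order 1 (Pen): customer_id=NULL, no match -> dropped
  - order 2 (Webcam): customer_id=1 -> matches Jack
  - order 3 (Phone): customer_id=NULL, no match -> dropped
  - order 4 (Monitor): customer_id=4 -> matches Eve
So 2 of 4 rows are dropped.

SQL:
SELECT a.product, b.name AS customer
FROM orders a
INNER JOIN customers b ON a.customer_id = b.id

Result:
product | customer
--------+---------
Webcam  | Jack    
Monitor | Eve     


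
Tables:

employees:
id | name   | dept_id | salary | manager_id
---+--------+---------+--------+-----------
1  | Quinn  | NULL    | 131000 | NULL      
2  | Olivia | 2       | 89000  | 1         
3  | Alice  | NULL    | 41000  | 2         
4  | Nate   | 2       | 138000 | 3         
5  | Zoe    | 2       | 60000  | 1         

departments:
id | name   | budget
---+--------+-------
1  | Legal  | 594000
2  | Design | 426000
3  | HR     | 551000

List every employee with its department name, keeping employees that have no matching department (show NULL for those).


LEFT JOIN keeps every row from employees (the left table); where dept_id has no match in departments, the department columns become NULL. Walk through each employee:
  - employee 1 (Quinn): dept_id=NULL, no match -> kept with NULL
  - employee 2 (Olivia): dept_id=2 -> matches Design
  - employee 3 (Alice): dept_id=NULL, no match -> kept with NULL
  - employee 4 (Nate): dept_id=2 -> matches Design
  - employee 5 (Zoe): dept_id=2 -> matches Design
All 5 rows appear; 2 have NULL department.

SQL:
SELECT a.name, b.name AS department
FROM employees a
LEFT JOIN departments b ON a.dept_id = b.id

Result:
name   | department
-------+-----------
Quinn  | NULL      
Olivia | Design    
Alice  | NULL      
Nate   | Design    
Zoe    | Design    


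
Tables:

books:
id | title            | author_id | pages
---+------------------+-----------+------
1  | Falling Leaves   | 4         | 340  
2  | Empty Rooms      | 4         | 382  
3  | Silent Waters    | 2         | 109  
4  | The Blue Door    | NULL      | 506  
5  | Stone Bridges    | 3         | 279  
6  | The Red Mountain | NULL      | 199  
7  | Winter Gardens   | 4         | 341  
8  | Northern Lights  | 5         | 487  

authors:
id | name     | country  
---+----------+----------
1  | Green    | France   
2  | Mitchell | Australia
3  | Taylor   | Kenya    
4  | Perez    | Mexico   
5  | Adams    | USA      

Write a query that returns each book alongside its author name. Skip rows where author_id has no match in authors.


INNER JOIN keeps only books rows whose author_id matches an id in authors. Walk through each book:
  - book 1 (Falling Leaves): author_id=4 -> matches Perez
  - book 2 (Empty Rooms): author_id=4 -> matches Perez
  - book 3 (Silent Waters): author_id=2 -> matches Mitchell
  - book 4 (The Blue Door): author_id=NULL, no match -> dropped
  - book 5 (Stone Bridges): author_id=3 -> matches Taylor
  - book 6 (The Red Mountain): author_id=NULL, no match -> dropped
  - book 7 (Winter Gardens): author_id=4 -> matches Perez
  - book 8 (Northern Lights): author_id=5 -> matches Adams
So 2 of 8 rows are dropped.

SQL:
SELECT a.title, b.name AS author
FROM books a
INNER JOIN authors b ON a.author_id = b.id

Result:
title           | author  
----------------+---------
Falling Leaves  | Perez   
Empty Rooms     | Perez   
Silent Waters   | Mitchell
Stone Bridges   | Taylor  
Winter Gardens  | Perez   
Northern Lights | Adams   


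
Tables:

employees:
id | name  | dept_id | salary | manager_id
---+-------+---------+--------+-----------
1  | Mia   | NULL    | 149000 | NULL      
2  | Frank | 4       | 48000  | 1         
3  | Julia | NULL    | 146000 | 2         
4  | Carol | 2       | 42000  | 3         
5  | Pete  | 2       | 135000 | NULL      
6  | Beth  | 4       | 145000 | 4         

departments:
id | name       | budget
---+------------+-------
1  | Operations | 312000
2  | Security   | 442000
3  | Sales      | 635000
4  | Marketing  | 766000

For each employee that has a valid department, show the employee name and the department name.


INNER JOIN keeps only employees rows whose dept_id matches an id in departments. Walk through each employee:
  - employee 1 (Mia): dept_id=NULL, no match -> dropped
  - employee 2 (Frank): dept_id=4 -> matches Marketing
  - employee 3 (Julia): dept_id=NULL, no match -> dropped
  - employee 4 (Carol): dept_id=2 -> matches Security
  - employee 5 (Pete): dept_id=2 -> matches Security
  - employee 6 (Beth): dept_id=4 -> matches Marketing
So 2 of 6 rows are dropped.

SQL:
SELECT a.name, b.name AS department
FROM employees a
INNER JOIN departments b ON a.dept_id = b.id

Result:
name  | department
------+-----------
Frank | Marketing 
Carol | Security  
Pete  | Security  
Beth  | Marketing 


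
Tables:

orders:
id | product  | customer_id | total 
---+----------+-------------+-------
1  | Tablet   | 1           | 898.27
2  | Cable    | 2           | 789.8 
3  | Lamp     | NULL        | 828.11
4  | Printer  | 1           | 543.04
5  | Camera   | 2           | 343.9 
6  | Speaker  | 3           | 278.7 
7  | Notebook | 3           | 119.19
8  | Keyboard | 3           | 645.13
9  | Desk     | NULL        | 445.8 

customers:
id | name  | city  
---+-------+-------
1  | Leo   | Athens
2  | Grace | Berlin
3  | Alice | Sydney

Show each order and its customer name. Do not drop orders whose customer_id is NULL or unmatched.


LEFT JOIN keeps every row from orders (the left table); where customer_id has no match in customers, the customer columns become NULL. Walk through each order:
  - order 1 (Tablet): customer_id=1 -> matches Leo
  - order 2 (Cable): customer_id=2 -> matches Grace
  - order 3 (Lamp): customer_id=NULL, no match -> kept with NULL
  - order 4 (Printer): customer_id=1 -> matches Leo
  - order 5 (Camera): customer_id=2 -> matches Grace
  - order 6 (Speaker): customer_id=3 -> matches Alice
  - order 7 (Notebook): customer_id=3 -> matches Alice
  - order 8 (Keyboard): customer_id=3 -> matches Alice
  - order 9 (Desk): customer_id=NULL, no match -> kept with NULL
All 9 rows appear; 2 have NULL customer.

SQL:
SELECT a.product, b.name AS customer
FROM orders a
LEFT JOIN customers b ON a.customer_id = b.id

Result:
product  | customer
---------+---------
Tablet   | Leo     
Cable    | Grace   
Lamp     | NULL    
Printer  | Leo     
Camera   | Grace   
Speaker  | Alice   
Notebook | Alice   
Keyboard | Alice   
Desk     | NULL    


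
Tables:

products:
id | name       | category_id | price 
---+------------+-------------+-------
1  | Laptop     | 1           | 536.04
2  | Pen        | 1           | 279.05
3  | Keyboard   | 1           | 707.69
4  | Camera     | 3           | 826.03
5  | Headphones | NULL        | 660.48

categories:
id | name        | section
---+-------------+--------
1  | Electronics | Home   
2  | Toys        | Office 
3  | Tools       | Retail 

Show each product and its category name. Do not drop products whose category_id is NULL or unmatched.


LEFT JOIN keeps every row from products (the left table); where category_id has no match in categories, the category columns become NULL. Walk through each product:
  - product 1 (Laptop): category_id=1 -> matches Electronics
  - product 2 (Pen): category_id=1 -> matches Electronics
  - product 3 (Keyboard): category_id=1 -> matches Electronics
  - product 4 (Camera): category_id=3 -> matches Tools
  - product 5 (Headphones): category_id=NULL, no match -> kept with NULL
All 5 rows appear; 1 has NULL category.

SQL:
SELECT a.name, b.name AS category
FROM products a
LEFT JOIN categories b ON a.category_id = b.id

Result:
name       | category   
-----------+------------
Laptop     | Electronics
Pen        | Electronics
Keyboard   | Electronics
Camera     | Tools      
Headphones | NULL       


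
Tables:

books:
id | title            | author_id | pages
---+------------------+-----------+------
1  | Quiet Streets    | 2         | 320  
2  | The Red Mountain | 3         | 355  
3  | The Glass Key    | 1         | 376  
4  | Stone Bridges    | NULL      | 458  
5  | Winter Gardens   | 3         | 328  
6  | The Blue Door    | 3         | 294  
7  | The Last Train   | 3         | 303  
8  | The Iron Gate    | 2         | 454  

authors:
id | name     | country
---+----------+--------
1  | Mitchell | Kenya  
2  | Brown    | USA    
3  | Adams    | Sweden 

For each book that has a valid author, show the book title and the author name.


INNER JOIN keeps only books rows whose author_id matches an id in authors. Walk through each book:
  - book 1 (Quiet Streets): author_id=2 -> matches Brown
  - book 2 (The Red Mountain): author_id=3 -> matches Adams
  - book 3 (The Glass Key): author_id=1 -> matches Mitchell
  - book 4 (Stone Bridges): author_id=NULL, no match -> dropped
  - book 5 (Winter Gardens): author_id=3 -> matches Adams
  - book 6 (The Blue Door): author_id=3 -> matches Adams
  - book 7 (The Last Train): author_id=3 -> matches Adams
  - book 8 (The Iron Gate): author_id=2 -> matches Brown
So 1 of 8 rows is dropped.

SQL:
SELECT a.title, b.name AS author
FROM books a
INNER JOIN authors b ON a.author_id = b.id

Result:
title            | author  
-----------------+---------
Quiet Streets    | Brown   
The Red Mountain | Adams   
The Glass Key    | Mitchell
Winter Gardens   | Adams   
The Blue Door    | Adams   
The Last Train   | Adams   
The Iron Gate    | Brown   


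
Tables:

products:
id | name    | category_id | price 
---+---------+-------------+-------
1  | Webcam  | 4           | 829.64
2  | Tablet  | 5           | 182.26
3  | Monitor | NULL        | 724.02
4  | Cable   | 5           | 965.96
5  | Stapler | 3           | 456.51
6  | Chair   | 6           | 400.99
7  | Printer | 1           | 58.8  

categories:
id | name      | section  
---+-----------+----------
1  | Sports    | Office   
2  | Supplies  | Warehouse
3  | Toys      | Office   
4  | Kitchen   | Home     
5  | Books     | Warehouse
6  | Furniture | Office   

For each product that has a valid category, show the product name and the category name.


INNER JOIN keeps only products rows whose category_id matches an id in categories. Walk through each product:
  - product 1 (Webcam): category_id=4 -> matches Kitchen
  - product 2 (Tablet): category_id=5 -> matches Books
  - product 3 (Monitor): category_id=NULL, no match -> dropped
  - product 4 (Cable): category_id=5 -> matches Books
  - product 5 (Stapler): category_id=3 -> matches Toys
  - product 6 (Chair): category_id=6 -> matches Furniture
  - product 7 (Printer): category_id=1 -> matches Sports
So 1 of 7 rows is dropped.

SQL:
SELECT a.name, b.name AS category
FROM products a
INNER JOIN categories b ON a.category_id = b.id

Result:
name    | category 
--------+----------
Webcam  | Kitchen  
Tablet  | Books    
Cable   | Books    
Stapler | Toys     
Chair   | Furniture
Printer | Sports   


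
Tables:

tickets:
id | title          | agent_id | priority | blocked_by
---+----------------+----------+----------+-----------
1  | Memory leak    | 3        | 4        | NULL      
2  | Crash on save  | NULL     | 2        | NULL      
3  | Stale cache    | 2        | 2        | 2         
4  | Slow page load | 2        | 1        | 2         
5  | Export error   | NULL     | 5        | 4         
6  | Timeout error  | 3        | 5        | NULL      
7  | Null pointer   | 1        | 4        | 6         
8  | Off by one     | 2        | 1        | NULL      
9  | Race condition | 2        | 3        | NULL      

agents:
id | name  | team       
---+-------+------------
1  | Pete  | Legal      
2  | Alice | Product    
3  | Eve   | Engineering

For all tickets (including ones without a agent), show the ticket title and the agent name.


LEFT JOIN keeps every row from tickets (the left table); where agent_id has no match in agents, the agent columns become NULL. Walk through each ticket:
  - ticket 1 (Memory leak): agent_id=3 -> matches Eve
  - ticket 2 (Crash on save): agent_id=NULL, no match -> kept with NULL
  - ticket 3 (Stale cache): agent_id=2 -> matches Alice
  - ticket 4 (Slow page load): agent_id=2 -> matches Alice
  - ticket 5 (Export error): agent_id=NULL, no match -> kept with NULL
  - ticket 6 (Timeout error): agent_id=3 -> matches Eve
  - ticket 7 (Null pointer): agent_id=1 -> matches Pete
  - ticket 8 (Off by one): agent_id=2 -> matches Alice
  - ticket 9 (Race condition): agent_id=2 -> matches Alice
All 9 rows appear; 2 have NULL agent.

SQL:
SELECT a.title, b.name AS agent
FROM tickets a
LEFT JOIN agents b ON a.agent_id = b.id

Result:
title          | agent
---------------+------
Memory leak    | Eve  
Crash on save  | NULL 
Stale cache    | Alice
Slow page load | Alice
Export error   | NULL 
Timeout error  | Eve  
Null pointer   | Pete 
Off by one     | Alice
Race condition | Alice


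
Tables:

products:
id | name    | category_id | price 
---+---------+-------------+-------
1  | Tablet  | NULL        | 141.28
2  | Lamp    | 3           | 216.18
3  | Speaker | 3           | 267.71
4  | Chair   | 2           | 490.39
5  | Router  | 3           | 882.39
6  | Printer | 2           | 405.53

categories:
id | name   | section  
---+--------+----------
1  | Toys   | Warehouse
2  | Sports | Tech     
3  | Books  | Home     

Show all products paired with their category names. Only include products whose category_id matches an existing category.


INNER JOIN keeps only products rows whose category_id matches an id in categories. Walk through each product:
  - product 1 (Tablet): category_id=NULL, no match -> dropped
  - product 2 (Lamp): category_id=3 -> matches Books
  - product 3 (Speaker): category_id=3 -> matches Books
  - product 4 (Chair): category_id=2 -> matches Sports
  - product 5 (Router): category_id=3 -> matches Books
  - product 6 (Printer): category_id=2 -> matches Sports
So 1 of 6 rows is dropped.

SQL:
SELECT a.name, b.name AS category
FROM products a
INNER JOIN categories b ON a.category_id = b.id

Result:
name    | category
--------+---------
Lamp    | Books   
Speaker | Books   
Chair   | Sports  
Router  | Books   
Printer | Sports  


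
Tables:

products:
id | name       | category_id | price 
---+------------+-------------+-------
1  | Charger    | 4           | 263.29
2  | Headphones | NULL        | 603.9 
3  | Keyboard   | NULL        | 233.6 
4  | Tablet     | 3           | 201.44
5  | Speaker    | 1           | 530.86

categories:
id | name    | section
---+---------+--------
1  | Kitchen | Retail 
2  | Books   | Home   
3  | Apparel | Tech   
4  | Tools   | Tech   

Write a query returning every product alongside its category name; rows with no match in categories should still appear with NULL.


LEFT JOIN keeps every row from products (the left table); where category_id has no match in categories, the category columns become NULL. Walk through each product:
  - product 1 (Charger): category_id=4 -> matches Tools
  - product 2 (Headphones): category_id=NULL, no match -> kept with NULL
  - product 3 (Keyboard): category_id=NULL, no match -> kept with NULL
  - product 4 (Tablet): category_id=3 -> matches Apparel
  - product 5 (Speaker): category_id=1 -> matches Kitchen
All 5 rows appear; 2 have NULL category.

SQL:
SELECT a.name, b.name AS category
FROM products a
LEFT JOIN categories b ON a.category_id = b.id

Result:
name       | category
-----------+---------
Charger    | Tools   
Headphones | NULL    
Keyboard   | NULL    
Tablet     | Apparel 
Speaker    | Kitchen 


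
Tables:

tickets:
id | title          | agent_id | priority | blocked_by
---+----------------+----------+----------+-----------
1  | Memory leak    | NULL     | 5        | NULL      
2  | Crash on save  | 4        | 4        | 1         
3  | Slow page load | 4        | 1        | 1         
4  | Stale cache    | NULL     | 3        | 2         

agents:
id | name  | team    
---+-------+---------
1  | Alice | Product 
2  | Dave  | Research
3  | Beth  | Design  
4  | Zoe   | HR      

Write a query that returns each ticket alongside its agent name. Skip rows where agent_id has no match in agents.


INNER JOIN keeps only tickets rows whose agent_id matches an id in agents. Walk through each ticket:
  - ticket 1 (Memory leak): agent_id=NULL, no match -> dropped
  - ticket 2 (Crash on save): agent_id=4 -> matches Zoe
  - ticket 3 (Slow page load): agent_id=4 -> matches Zoe
  - ticket 4 (Stale cache): agent_id=NULL, no match -> dropped
So 2 of 4 rows are dropped.

SQL:
SELECT a.title, b.name AS agent
FROM tickets a
INNER JOIN agents b ON a.agent_id = b.id

Result:
title          | agent
---------------+------
Crash on save  | Zoe  
Slow page load | Zoe  


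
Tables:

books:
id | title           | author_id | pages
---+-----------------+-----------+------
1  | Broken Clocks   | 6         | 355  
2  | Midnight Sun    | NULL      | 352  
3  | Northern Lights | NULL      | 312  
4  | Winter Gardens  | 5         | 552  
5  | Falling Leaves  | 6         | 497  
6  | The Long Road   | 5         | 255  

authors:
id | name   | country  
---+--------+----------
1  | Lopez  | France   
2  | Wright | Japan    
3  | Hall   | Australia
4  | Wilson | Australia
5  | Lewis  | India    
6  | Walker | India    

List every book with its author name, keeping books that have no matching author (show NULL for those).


LEFT JOIN keeps every row from books (the left table); where author_id has no match in authors, the author columns become NULL. Walk through each book:
  - book 1 (Broken Clocks): author_id=6 -> matches Walker
  - book 2 (Midnight Sun): author_id=NULL, no match -> kept with NULL
  - book 3 (Northern Lights): author_id=NULL, no match -> kept with NULL
  - book 4 (Winter Gardens): author_id=5 -> matches Lewis
  - book 5 (Falling Leaves): author_id=6 -> matches Walker
  - book 6 (The Long Road): author_id=5 -> matches Lewis
All 6 rows appear; 2 have NULL author.

SQL:
SELECT a.title, b.name AS author
FROM books a
LEFT JOIN authors b ON a.author_id = b.id

Result:
title           | author
----------------+-------
Broken Clocks   | Walker
Midnight Sun    | NULL  
Northern Lights | NULL  
Winter Gardens  | Lewis 
Falling Leaves  | Walker
The Long Road   | Lewis 


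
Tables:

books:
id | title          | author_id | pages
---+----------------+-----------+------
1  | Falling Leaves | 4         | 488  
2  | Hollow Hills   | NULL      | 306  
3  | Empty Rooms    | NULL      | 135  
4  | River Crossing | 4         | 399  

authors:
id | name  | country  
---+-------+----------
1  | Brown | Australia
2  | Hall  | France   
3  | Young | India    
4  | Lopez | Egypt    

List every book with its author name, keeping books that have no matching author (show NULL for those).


LEFT JOIN keeps every row from books (the left table); where author_id has no match in authors, the author columns become NULL. Walk through each book:
  - book 1 (Falling Leaves): author_id=4 -> matches Lopez
  - book 2 (Hollow Hills): author_id=NULL, no match -> kept with NULL
  - book 3 (Empty Rooms): author_id=NULL, no match -> kept with NULL
  - book 4 (River Crossing): author_id=4 -> matches Lopez
All 4 rows appear; 2 have NULL author.

SQL:
SELECT a.title, b.name AS author
FROM books a
LEFT JOIN authors b ON a.author_id = b.id

Result:
title          | author
---------------+-------
Falling Leaves | Lopez 
Hollow Hills   | NULL  
Empty Rooms    | NULL  
River Crossing | Lopez 


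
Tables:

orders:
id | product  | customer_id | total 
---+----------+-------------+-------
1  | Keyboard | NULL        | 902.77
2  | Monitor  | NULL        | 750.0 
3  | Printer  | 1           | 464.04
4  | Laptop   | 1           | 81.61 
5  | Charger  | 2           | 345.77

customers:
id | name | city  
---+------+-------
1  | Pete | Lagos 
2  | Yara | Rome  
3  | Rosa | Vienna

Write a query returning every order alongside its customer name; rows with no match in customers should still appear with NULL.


LEFT JOIN keeps every row from orders (the left table); where customer_id has no match in customers, the customer columns become NULL. Walk through each order:
  - order 1 (Keyboard): customer_id=NULL, no match -> kept with NULL
  - order 2 (Monitor): customer_id=NULL, no match -> kept with NULL
  - order 3 (Printer): customer_id=1 -> matches Pete
  - order 4 (Laptop): customer_id=1 -> matches Pete
  - order 5 (Charger): customer_id=2 -> matches Yara
All 5 rows appear; 2 have NULL customer.

SQL:
SELECT a.product, b.name AS customer
FROM orders a
LEFT JOIN customers b ON a.customer_id = b.id

Result:
product  | customer
---------+---------
Keyboard | NULL    
Monitor  | NULL    
Printer  | Pete    
Laptop   | Pete    
Charger  | Yara    


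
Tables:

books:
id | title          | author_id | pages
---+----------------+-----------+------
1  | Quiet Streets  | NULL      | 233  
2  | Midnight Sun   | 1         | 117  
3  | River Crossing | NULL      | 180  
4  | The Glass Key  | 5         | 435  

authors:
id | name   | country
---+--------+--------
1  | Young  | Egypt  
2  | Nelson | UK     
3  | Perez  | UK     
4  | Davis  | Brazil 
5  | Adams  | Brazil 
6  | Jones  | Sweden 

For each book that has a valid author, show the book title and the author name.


INNER JOIN keeps only books rows whose author_id matches an id in authors. Walk through each book:
  - book 1 (Quiet Streets): author_id=NULL, no match -> dropped
  - book 2 (Midnight Sun): author_id=1 -> matches Young
  - book 3 (River Crossing): author_id=NULL, no match -> dropped
  - book 4 (The Glass Key): author_id=5 -> matches Adams
So 2 of 4 rows are dropped.

SQL:
SELECT a.title, b.name AS author
FROM books a
INNER JOIN authors b ON a.author_id = b.id

Result:
title         | author
--------------+-------
Midnight Sun  | Young 
The Glass Key | Adams 


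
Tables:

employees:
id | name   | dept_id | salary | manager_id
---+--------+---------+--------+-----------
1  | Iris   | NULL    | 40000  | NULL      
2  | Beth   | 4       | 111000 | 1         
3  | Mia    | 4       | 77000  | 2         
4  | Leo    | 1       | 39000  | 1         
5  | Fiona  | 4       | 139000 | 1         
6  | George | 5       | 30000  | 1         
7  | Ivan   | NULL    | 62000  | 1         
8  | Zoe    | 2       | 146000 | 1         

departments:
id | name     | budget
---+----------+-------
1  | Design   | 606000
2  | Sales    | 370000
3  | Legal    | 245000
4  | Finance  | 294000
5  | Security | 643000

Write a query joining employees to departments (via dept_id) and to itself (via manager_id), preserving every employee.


Two LEFT JOINs from the same base table employees: one to departments via dept_id, one to employees itself via manager_id. Both are LEFT so every employee is preserved.
Match against departments:
  - employee 1 (Iris): dept_id=NULL, no match -> kept with NULL
  - employee 2 (Beth): dept_id=4 -> matches Finance
  - employee 3 (Mia): dept_id=4 -> matches Finance
  - employee 4 (Leo): dept_id=1 -> matches Design
  - employee 5 (Fiona): dept_id=4 -> matches Finance
  - employee 6 (George): dept_id=5 -> matches Security
  - employee 7 (Ivan): dept_id=NULL, no match -> kept with NULL
  - employee 8 (Zoe): dept_id=2 -> matches Sales
Match against employees (self):
  - employee 1 (Iris): manager_id=NULL -> NULL
  - employee 2 (Beth): manager_id=1 -> Iris
  - employee 3 (Mia): manager_id=2 -> Beth
  - employee 4 (Leo): manager_id=1 -> Iris
  - employee 5 (Fiona): manager_id=1 -> Iris
  - employee 6 (George): manager_id=1 -> Iris
  - employee 7 (Ivan): manager_id=1 -> Iris
  - employee 8 (Zoe): manager_id=1 -> Iris

SQL:
SELECT a.name, b.name AS department, c.name AS manager
FROM employees a
LEFT JOIN departments b ON a.dept_id = b.id
LEFT JOIN employees c ON a.manager_id = c.id

Result:
name   | department | manager
-------+------------+--------
Iris   | NULL       | NULL   
Beth   | Finance    | Iris   
Mia    | Finance    | Beth   
Leo    | Design     | Iris   
Fiona  | Finance    | Iris   
George | Security   | Iris   
Ivan   | NULL       | Iris   
Zoe    | Sales      | Iris   


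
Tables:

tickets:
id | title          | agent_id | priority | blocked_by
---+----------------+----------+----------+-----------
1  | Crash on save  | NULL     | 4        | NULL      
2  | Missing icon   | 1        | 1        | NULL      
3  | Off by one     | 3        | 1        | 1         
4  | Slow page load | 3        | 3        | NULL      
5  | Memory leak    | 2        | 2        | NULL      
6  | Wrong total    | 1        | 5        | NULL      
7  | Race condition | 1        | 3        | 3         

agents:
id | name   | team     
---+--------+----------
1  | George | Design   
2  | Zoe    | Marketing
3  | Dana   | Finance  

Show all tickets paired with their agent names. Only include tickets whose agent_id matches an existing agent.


INNER JOIN keeps only tickets rows whose agent_id matches an id in agents. Walk through each ticket:
  - ticket 1 (Crash on save): agent_id=NULL, no match -> dropped
  - ticket 2 (Missing icon): agent_id=1 -> matches George
  - ticket 3 (Off by one): agent_id=3 -> matches Dana
  - ticket 4 (Slow page load): agent_id=3 -> matches Dana
  - ticket 5 (Memory leak): agent_id=2 -> matches Zoe
  - ticket 6 (Wrong total): agent_id=1 -> matches George
  - ticket 7 (Race condition): agent_id=1 -> matches George
So 1 of 7 rows is dropped.

SQL:
SELECT a.title, b.name AS agent
FROM tickets a
INNER JOIN agents b ON a.agent_id = b.id

Result:
title          | agent 
---------------+-------
Missing icon   | George
Off by one     | Dana  
Slow page load | Dana  
Memory leak    | Zoe   
Wrong total    | George
Race condition | George


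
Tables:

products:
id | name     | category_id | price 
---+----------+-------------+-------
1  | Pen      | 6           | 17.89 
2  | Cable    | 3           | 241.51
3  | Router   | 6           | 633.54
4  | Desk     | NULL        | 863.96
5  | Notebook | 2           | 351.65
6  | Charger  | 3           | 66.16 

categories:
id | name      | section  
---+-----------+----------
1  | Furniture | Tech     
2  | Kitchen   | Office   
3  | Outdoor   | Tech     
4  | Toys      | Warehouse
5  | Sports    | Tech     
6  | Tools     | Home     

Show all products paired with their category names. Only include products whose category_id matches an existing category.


INNER JOIN keeps only products rows whose category_id matches an id in categories. Walk through each product:
  - product 1 (Pen): category_id=6 -> matches Tools
  - product 2 (Cable): category_id=3 -> matches Outdoor
  - product 3 (Router): category_id=6 -> matches Tools
  - product 4 (Desk): category_id=NULL, no match -> dropped
  - product 5 (Notebook): category_id=2 -> matches Kitchen
  - product 6 (Charger): category_id=3 -> matches Outdoor
So 1 of 6 rows is dropped.

SQL:
SELECT a.name, b.name AS category
FROM products a
INNER JOIN categories b ON a.category_id = b.id

Result:
name     | category
---------+---------
Pen      | Tools   
Cable    | Outdoor 
Router   | Tools   
Notebook | Kitchen 
Charger  | Outdoor 


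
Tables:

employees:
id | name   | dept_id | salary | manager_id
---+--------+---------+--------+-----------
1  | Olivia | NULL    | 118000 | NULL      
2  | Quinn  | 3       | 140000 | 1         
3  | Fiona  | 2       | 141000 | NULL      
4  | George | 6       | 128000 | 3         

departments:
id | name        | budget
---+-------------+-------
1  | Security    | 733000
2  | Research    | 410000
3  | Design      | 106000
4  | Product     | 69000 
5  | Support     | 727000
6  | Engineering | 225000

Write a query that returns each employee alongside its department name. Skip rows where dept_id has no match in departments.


INNER JOIN keeps only employees rows whose dept_id matches an id in departments. Walk through each employee:
  - employee 1 (Olivia): dept_id=NULL, no match -> dropped
  - employee 2 (Quinn): dept_id=3 -> matches Design
  - employee 3 (Fiona): dept_id=2 -> matches Research
  - employee 4 (George): dept_id=6 -> matches Engineering
So 1 of 4 rows is dropped.

SQL:
SELECT a.name, b.name AS department
FROM employees a
INNER JOIN departments b ON a.dept_id = b.id

Result:
name   | department 
-------+------------
Quinn  | Design     
Fiona  | Research   
George | Engineering


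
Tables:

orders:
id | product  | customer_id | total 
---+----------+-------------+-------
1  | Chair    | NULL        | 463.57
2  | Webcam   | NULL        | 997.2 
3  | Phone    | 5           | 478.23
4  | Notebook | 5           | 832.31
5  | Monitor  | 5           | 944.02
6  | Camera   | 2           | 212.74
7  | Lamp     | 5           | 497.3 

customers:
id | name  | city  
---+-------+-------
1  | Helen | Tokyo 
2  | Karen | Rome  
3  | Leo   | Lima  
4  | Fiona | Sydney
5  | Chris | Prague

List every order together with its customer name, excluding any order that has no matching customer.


INNER JOIN keeps only orders rows whose customer_id matches an id in customers. Walk through each order:
  - order 1 (Chair): customer_id=NULL, no match -> dropped
  - order 2 (Webcam): customer_id=NULL, no match -> dropped
  - order 3 (Phone): customer_id=5 -> matches Chris
  - order 4 (Notebook): customer_id=5 -> matches Chris
  - order 5 (Monitor): customer_id=5 -> matches Chris
  - order 6 (Camera): customer_id=2 -> matches Karen
  - order 7 (Lamp): customer_id=5 -> matches Chris
So 2 of 7 rows are dropped.

SQL:
SELECT a.product, b.name AS customer
FROM orders a
INNER JOIN customers b ON a.customer_id = b.id

Result:
product  | customer
---------+---------
Phone    | Chris   
Notebook | Chris   
Monitor  | Chris   
Camera   | Karen   
Lamp     | Chris   
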